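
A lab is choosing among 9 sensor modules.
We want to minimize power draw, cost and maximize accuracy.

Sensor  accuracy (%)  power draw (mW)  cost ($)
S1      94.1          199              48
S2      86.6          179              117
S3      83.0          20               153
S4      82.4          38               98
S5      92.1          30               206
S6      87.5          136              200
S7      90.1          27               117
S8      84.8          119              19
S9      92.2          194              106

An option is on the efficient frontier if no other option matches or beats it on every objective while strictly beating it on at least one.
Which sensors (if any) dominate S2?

S7: accuracy 90.1≥86.6, power draw 27≤179, cost 117≤117 — dominates S2.
Others (S1, S3, S4, S5, S6, S8, S9) are each worse than S2 on at least one objective.

S7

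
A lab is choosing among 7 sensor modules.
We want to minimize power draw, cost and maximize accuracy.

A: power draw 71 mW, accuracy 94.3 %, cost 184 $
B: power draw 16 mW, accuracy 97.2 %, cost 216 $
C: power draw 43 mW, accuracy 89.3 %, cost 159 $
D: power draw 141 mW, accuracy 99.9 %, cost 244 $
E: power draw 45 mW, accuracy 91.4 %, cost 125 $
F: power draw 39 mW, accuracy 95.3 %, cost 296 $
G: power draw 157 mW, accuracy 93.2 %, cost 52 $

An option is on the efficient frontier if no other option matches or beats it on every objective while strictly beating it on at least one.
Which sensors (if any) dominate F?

B

B: power draw 16≤39, accuracy 97.2≥95.3, cost 216≤296 — dominates F.
Others (A, C, D, E, G) are each worse than F on at least one objective.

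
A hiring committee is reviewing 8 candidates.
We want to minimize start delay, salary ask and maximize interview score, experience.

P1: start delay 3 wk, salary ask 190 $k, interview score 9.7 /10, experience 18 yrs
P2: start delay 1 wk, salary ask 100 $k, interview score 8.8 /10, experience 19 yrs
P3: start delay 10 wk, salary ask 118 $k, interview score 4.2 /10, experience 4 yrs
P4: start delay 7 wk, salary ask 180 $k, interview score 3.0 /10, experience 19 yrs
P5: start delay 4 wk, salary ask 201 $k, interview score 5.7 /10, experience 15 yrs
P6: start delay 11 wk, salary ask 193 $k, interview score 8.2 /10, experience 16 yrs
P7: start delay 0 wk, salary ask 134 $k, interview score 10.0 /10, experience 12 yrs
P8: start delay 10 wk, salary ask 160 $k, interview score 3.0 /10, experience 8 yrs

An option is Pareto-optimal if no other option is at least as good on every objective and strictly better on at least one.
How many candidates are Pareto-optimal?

3

P1: not dominated.
P2: not dominated (best salary ask).
P3: dominated by P2 (start delay 1≤10, salary ask 100≤118, interview score 8.8≥4.2, experience 19≥4).
P4: dominated by P2 (start delay 1≤7, salary ask 100≤180, interview score 8.8≥3.0, experience 19≥19).
P5: dominated by P1 (start delay 3≤4, salary ask 190≤201, interview score 9.7≥5.7, experience 18≥15).
P6: dominated by P1 (start delay 3≤11, salary ask 190≤193, interview score 9.7≥8.2, experience 18≥16).
P7: not dominated (best start delay).
P8: dominated by P2 (start delay 1≤10, salary ask 100≤160, interview score 8.8≥3.0, experience 19≥8).
Pareto-optimal: P1, P2, P7 → 3.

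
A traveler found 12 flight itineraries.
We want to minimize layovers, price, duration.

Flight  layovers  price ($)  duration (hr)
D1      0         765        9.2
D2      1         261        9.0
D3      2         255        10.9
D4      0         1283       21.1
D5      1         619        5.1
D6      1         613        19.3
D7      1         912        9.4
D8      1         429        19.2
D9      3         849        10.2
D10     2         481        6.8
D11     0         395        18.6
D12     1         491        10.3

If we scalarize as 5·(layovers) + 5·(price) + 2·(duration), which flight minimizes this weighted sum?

D1: 5·0 + 5·765 + 2·9.2 = 3843.4
D2: 5·1 + 5·261 + 2·9.0 = 1328.0
D3: 5·2 + 5·255 + 2·10.9 = 1306.8
D4: 5·0 + 5·1283 + 2·21.1 = 6457.2
D5: 5·1 + 5·619 + 2·5.1 = 3110.2
D6: 5·1 + 5·613 + 2·19.3 = 3108.6
D7: 5·1 + 5·912 + 2·9.4 = 4583.8
D8: 5·1 + 5·429 + 2·19.2 = 2188.4
D9: 5·3 + 5·849 + 2·10.2 = 4280.4
D10: 5·2 + 5·481 + 2·6.8 = 2428.6
D11: 5·0 + 5·395 + 2·18.6 = 2012.2
D12: 5·1 + 5·491 + 2·10.3 = 2480.6
Lowest: D3 at 1306.8.

D3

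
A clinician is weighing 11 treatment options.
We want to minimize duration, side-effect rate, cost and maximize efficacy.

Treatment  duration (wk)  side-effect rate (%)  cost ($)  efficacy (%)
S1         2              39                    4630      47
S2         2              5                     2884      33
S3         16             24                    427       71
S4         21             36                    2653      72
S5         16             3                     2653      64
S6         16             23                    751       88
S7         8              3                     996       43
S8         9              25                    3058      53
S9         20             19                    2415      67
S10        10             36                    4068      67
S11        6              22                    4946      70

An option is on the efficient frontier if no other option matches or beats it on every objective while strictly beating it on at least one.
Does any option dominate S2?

S1: worse on side-effect rate (39 vs 5).
S3: worse on duration (16 vs 2).
S4: worse on duration (21 vs 2).
S5: worse on duration (16 vs 2).
S6: worse on duration (16 vs 2).
S7: worse on duration (8 vs 2).
S8: worse on duration (9 vs 2).
S9: worse on duration (20 vs 2).
S10: worse on duration (10 vs 2).
S11: worse on duration (6 vs 2).
No option is at least as good as S2 on every objective and strictly better on one.

No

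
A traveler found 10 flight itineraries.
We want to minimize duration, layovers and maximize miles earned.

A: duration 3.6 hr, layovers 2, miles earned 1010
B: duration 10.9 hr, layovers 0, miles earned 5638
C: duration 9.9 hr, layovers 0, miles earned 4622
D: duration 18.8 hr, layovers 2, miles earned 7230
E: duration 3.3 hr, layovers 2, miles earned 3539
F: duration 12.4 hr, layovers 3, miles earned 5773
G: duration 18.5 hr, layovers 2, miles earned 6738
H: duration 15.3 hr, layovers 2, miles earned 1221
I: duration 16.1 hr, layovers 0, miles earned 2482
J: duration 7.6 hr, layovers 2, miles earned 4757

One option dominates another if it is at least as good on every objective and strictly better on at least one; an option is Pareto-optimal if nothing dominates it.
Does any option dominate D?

No

A: worse on miles earned (1010 vs 7230).
B: worse on miles earned (5638 vs 7230).
C: worse on miles earned (4622 vs 7230).
E: worse on miles earned (3539 vs 7230).
F: worse on layovers (3 vs 2).
G: worse on miles earned (6738 vs 7230).
H: worse on miles earned (1221 vs 7230).
I: worse on miles earned (2482 vs 7230).
J: worse on miles earned (4757 vs 7230).
No option is at least as good as D on every objective and strictly better on one.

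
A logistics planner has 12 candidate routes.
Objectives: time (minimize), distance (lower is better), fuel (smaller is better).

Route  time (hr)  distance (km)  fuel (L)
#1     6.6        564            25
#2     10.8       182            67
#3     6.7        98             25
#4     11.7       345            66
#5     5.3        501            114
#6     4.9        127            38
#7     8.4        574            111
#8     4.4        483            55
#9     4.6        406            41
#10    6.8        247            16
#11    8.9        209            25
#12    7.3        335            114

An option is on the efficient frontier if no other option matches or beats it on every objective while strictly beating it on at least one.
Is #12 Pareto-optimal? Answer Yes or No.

No

#3 vs #12: time 6.7≤7.3, distance 98≤335, fuel 25≤114 — #3 is at least as good on every objective and strictly better on at least one, so #3 dominates #12.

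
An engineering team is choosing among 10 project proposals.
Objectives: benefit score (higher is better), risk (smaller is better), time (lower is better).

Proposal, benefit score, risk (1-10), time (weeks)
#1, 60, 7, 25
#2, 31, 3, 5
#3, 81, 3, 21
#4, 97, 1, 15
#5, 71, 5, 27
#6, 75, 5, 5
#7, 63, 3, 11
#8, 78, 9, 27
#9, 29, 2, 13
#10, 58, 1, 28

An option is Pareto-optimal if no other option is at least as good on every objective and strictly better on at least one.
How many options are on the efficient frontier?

#1: dominated by #3 (benefit score 81≥60, risk 3≤7, time 21≤25).
#2: not dominated.
#3: dominated by #4 (benefit score 97≥81, risk 1≤3, time 15≤21).
#4: not dominated (best benefit score).
#5: dominated by #3 (benefit score 81≥71, risk 3≤5, time 21≤27).
#6: not dominated.
#7: not dominated.
#8: dominated by #3 (benefit score 81≥78, risk 3≤9, time 21≤27).
#9: not dominated.
#10: dominated by #4 (benefit score 97≥58, risk 1≤1, time 15≤28).
Pareto-optimal: #2, #4, #6, #7, #9 → 5.

5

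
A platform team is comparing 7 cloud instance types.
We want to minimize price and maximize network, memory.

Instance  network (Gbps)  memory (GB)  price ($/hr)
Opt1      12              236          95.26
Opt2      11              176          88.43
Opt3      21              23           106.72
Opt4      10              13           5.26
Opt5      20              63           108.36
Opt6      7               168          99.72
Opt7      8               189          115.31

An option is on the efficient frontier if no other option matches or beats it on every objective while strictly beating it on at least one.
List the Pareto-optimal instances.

Opt1, Opt2, Opt3, Opt4, Opt5

Opt1: not dominated (best memory).
Opt2: not dominated.
Opt3: not dominated (best network).
Opt4: not dominated (best price).
Opt5: not dominated.
Opt6: dominated by Opt1 (network 12≥7, memory 236≥168, price 95.26≤99.72).
Opt7: dominated by Opt1 (network 12≥8, memory 236≥189, price 95.26≤115.31).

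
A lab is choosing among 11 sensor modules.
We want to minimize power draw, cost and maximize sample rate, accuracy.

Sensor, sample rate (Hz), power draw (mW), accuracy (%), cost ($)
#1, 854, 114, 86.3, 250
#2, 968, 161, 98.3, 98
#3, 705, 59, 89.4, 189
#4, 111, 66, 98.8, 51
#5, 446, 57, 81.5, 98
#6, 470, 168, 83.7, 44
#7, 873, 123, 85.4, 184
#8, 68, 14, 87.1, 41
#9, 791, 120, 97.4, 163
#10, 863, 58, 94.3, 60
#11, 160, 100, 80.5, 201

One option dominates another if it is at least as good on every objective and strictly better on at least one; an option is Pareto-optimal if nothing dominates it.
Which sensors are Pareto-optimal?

#1: dominated by #10 (sample rate 863≥854, power draw 58≤114, accuracy 94.3≥86.3, cost 60≤250).
#2: not dominated (best sample rate).
#3: dominated by #10 (sample rate 863≥705, power draw 58≤59, accuracy 94.3≥89.4, cost 60≤189).
#4: not dominated (best accuracy).
#5: not dominated.
#6: not dominated.
#7: not dominated.
#8: not dominated (best power draw).
#9: not dominated.
#10: not dominated.
#11: dominated by #3 (sample rate 705≥160, power draw 59≤100, accuracy 89.4≥80.5, cost 189≤201).

#2, #4, #5, #6, #7, #8, #9, #10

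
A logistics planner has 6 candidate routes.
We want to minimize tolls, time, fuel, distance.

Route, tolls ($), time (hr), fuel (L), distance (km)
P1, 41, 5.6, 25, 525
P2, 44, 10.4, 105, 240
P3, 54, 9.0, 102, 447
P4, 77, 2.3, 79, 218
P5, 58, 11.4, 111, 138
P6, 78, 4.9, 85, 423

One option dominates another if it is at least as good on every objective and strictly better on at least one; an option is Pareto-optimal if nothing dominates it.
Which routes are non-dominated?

P1, P2, P3, P4, P5

P1: not dominated (best tolls).
P2: not dominated.
P3: not dominated.
P4: not dominated (best time).
P5: not dominated (best distance).
P6: dominated by P4 (tolls 77≤78, time 2.3≤4.9, fuel 79≤85, distance 218≤423).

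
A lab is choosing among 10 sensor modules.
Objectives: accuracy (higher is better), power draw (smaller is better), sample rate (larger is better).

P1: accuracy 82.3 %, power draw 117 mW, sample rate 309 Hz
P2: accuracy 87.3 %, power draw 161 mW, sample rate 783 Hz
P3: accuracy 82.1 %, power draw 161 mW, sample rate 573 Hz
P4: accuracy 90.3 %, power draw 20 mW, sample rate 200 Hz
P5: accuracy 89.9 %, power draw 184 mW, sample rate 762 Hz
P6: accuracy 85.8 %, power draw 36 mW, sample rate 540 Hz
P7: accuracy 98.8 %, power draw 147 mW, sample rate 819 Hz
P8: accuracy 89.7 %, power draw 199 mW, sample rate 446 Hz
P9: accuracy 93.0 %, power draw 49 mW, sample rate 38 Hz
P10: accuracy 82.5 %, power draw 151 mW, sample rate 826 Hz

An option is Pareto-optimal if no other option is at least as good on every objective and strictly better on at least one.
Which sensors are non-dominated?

P1: dominated by P6 (accuracy 85.8≥82.3, power draw 36≤117, sample rate 540≥309).
P2: dominated by P7 (accuracy 98.8≥87.3, power draw 147≤161, sample rate 819≥783).
P3: dominated by P2 (accuracy 87.3≥82.1, power draw 161≤161, sample rate 783≥573).
P4: not dominated (best power draw).
P5: dominated by P7 (accuracy 98.8≥89.9, power draw 147≤184, sample rate 819≥762).
P6: not dominated.
P7: not dominated (best accuracy).
P8: dominated by P5 (accuracy 89.9≥89.7, power draw 184≤199, sample rate 762≥446).
P9: not dominated.
P10: not dominated (best sample rate).

P4, P6, P7, P9, P10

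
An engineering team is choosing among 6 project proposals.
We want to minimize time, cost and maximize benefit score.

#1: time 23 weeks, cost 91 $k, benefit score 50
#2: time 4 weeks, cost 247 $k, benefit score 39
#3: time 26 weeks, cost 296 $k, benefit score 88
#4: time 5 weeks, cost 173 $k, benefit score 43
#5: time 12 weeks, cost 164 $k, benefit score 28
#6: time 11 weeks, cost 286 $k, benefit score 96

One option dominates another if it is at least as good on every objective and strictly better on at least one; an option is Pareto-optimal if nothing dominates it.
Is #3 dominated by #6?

#6 vs #3: time 11≤26, cost 286≤296, benefit score 96≥88 — #6 is at least as good on every objective with at least one strict improvement.

Yes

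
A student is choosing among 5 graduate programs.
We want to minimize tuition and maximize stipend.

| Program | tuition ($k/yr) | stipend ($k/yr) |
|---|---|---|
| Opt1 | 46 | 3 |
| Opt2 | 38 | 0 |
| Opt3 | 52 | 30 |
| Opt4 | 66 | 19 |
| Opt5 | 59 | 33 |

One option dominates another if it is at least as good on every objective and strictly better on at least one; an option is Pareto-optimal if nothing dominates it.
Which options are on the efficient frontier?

Opt1, Opt2, Opt3, Opt5

Opt1: not dominated.
Opt2: not dominated (best tuition).
Opt3: not dominated.
Opt4: dominated by Opt3 (tuition 52≤66, stipend 30≥19).
Opt5: not dominated (best stipend).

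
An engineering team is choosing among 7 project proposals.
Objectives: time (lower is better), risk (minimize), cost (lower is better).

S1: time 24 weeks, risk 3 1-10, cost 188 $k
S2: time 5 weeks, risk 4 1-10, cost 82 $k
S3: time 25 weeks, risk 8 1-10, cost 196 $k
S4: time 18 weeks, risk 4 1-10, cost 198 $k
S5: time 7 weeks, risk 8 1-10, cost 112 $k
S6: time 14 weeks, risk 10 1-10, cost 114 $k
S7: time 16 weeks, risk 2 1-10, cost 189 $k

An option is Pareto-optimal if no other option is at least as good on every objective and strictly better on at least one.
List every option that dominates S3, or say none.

S1, S2, S5, S7

S1: time 24≤25, risk 3≤8, cost 188≤196 — dominates S3.
S2: time 5≤25, risk 4≤8, cost 82≤196 — dominates S3.
S5: time 7≤25, risk 8≤8, cost 112≤196 — dominates S3.
S7: time 16≤25, risk 2≤8, cost 189≤196 — dominates S3.
Others (S4, S6) are each worse than S3 on at least one objective.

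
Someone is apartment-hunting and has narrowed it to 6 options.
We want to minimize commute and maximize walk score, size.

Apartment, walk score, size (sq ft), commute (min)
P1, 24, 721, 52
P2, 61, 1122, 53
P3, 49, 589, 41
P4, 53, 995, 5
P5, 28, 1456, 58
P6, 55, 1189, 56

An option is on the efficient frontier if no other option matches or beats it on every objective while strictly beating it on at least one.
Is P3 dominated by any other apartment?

Yes

P4 vs P3: walk score 53≥49, size 995≥589, commute 5≤41 — P4 is at least as good on every objective and strictly better on at least one, so P4 dominates P3.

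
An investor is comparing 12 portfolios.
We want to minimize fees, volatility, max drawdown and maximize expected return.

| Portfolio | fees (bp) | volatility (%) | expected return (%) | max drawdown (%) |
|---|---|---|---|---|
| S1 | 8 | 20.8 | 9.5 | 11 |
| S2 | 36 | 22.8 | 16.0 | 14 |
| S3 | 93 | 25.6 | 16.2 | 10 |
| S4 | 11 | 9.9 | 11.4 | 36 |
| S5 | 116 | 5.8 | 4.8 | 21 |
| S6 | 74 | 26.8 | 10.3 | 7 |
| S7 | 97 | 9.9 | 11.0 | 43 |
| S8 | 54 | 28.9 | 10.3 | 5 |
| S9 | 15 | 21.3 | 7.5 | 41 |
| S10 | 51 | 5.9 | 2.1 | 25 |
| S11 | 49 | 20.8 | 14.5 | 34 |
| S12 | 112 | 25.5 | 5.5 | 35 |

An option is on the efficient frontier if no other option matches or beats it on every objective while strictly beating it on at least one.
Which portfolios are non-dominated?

S1: not dominated (best fees).
S2: not dominated.
S3: not dominated (best expected return).
S4: not dominated.
S5: not dominated (best volatility).
S6: not dominated.
S7: dominated by S4 (fees 11≤97, volatility 9.9≤9.9, expected return 11.4≥11.0, max drawdown 36≤43).
S8: not dominated (best max drawdown).
S9: dominated by S1 (fees 8≤15, volatility 20.8≤21.3, expected return 9.5≥7.5, max drawdown 11≤41).
S10: not dominated.
S11: not dominated.
S12: dominated by S1 (fees 8≤112, volatility 20.8≤25.5, expected return 9.5≥5.5, max drawdown 11≤35).

S1, S2, S3, S4, S5, S6, S8, S10, S11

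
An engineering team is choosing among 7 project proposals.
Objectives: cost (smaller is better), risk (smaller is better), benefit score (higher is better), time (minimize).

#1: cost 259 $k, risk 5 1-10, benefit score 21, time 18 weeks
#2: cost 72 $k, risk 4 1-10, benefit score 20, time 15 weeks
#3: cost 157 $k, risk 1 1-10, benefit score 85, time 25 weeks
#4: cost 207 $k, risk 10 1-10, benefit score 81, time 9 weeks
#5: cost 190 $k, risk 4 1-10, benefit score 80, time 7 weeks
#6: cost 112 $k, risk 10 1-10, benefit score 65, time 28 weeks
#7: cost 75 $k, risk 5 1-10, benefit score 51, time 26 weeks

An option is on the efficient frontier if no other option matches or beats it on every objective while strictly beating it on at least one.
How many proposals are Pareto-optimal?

#1: dominated by #5 (cost 190≤259, risk 4≤5, benefit score 80≥21, time 7≤18).
#2: not dominated (best cost).
#3: not dominated (best risk).
#4: not dominated.
#5: not dominated (best time).
#6: not dominated.
#7: not dominated.
Pareto-optimal: #2, #3, #4, #5, #6, #7 → 6.

6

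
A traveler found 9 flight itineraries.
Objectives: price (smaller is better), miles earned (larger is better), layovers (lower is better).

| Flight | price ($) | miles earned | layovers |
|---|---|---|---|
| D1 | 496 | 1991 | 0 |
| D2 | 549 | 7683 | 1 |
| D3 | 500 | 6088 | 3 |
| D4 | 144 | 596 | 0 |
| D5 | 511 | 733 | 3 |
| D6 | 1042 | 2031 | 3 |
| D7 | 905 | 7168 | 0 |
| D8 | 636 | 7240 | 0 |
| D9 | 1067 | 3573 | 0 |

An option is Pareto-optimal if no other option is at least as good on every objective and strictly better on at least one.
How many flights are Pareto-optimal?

5

D1: not dominated.
D2: not dominated (best miles earned).
D3: not dominated.
D4: not dominated (best price).
D5: dominated by D1 (price 496≤511, miles earned 1991≥733, layovers 0≤3).
D6: dominated by D2 (price 549≤1042, miles earned 7683≥2031, layovers 1≤3).
D7: dominated by D8 (price 636≤905, miles earned 7240≥7168, layovers 0≤0).
D8: not dominated.
D9: dominated by D7 (price 905≤1067, miles earned 7168≥3573, layovers 0≤0).
Pareto-optimal: D1, D2, D3, D4, D8 → 5.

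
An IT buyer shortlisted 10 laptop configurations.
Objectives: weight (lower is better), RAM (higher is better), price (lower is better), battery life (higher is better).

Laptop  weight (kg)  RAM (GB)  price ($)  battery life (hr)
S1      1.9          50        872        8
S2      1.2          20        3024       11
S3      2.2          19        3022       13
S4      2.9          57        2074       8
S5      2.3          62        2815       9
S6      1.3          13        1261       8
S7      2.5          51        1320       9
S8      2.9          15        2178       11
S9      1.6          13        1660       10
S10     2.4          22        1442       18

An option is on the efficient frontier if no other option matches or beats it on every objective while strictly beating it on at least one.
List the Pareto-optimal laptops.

S1: not dominated (best price).
S2: not dominated (best weight).
S3: not dominated.
S4: not dominated.
S5: not dominated (best RAM).
S6: not dominated.
S7: not dominated.
S8: dominated by S10 (weight 2.4≤2.9, RAM 22≥15, price 1442≤2178, battery life 18≥11).
S9: not dominated.
S10: not dominated (best battery life).

S1, S2, S3, S4, S5, S6, S7, S9, S10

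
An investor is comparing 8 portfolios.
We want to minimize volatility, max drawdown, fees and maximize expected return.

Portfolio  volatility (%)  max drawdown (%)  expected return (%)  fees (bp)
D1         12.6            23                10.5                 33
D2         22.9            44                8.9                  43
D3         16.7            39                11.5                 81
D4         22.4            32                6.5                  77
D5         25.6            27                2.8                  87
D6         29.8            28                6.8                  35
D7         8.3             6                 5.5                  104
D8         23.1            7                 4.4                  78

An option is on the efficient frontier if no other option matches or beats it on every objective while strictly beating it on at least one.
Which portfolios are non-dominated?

D1: not dominated (best fees).
D2: dominated by D1 (volatility 12.6≤22.9, max drawdown 23≤44, expected return 10.5≥8.9, fees 33≤43).
D3: not dominated (best expected return).
D4: dominated by D1 (volatility 12.6≤22.4, max drawdown 23≤32, expected return 10.5≥6.5, fees 33≤77).
D5: dominated by D1 (volatility 12.6≤25.6, max drawdown 23≤27, expected return 10.5≥2.8, fees 33≤87).
D6: dominated by D1 (volatility 12.6≤29.8, max drawdown 23≤28, expected return 10.5≥6.8, fees 33≤35).
D7: not dominated (best volatility).
D8: not dominated.

D1, D3, D7, D8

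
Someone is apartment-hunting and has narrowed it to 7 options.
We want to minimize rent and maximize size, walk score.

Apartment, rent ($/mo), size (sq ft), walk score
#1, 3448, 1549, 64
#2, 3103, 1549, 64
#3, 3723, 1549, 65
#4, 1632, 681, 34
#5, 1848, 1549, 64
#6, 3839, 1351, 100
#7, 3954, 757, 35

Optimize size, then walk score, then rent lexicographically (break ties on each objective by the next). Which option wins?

First maximize size: best is 1549, kept {#1, #2, #3, #5}.
Then maximize walk score: best is 65, kept {#3}.

#3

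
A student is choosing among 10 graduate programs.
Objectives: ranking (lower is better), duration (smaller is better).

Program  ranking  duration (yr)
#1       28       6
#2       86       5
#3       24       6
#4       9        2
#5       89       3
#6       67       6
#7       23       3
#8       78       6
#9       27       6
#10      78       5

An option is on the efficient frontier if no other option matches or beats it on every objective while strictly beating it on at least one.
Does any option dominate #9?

Yes

#3 vs #9: ranking 24≤27, duration 6≤6 — #3 is at least as good on every objective and strictly better on at least one, so #3 dominates #9.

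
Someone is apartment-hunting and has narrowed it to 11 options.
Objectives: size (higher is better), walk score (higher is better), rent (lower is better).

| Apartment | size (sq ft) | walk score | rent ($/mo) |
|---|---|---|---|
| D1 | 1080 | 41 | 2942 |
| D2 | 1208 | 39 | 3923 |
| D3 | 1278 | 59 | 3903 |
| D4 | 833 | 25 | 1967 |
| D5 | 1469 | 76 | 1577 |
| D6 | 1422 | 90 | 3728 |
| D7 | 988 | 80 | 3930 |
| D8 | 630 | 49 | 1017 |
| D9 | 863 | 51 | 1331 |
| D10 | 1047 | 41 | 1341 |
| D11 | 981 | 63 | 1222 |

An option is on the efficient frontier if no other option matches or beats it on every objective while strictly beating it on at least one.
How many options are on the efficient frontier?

5

D1: dominated by D5 (size 1469≥1080, walk score 76≥41, rent 1577≤2942).
D2: dominated by D3 (size 1278≥1208, walk score 59≥39, rent 3903≤3923).
D3: dominated by D5 (size 1469≥1278, walk score 76≥59, rent 1577≤3903).
D4: dominated by D5 (size 1469≥833, walk score 76≥25, rent 1577≤1967).
D5: not dominated (best size).
D6: not dominated (best walk score).
D7: dominated by D6 (size 1422≥988, walk score 90≥80, rent 3728≤3930).
D8: not dominated (best rent).
D9: dominated by D11 (size 981≥863, walk score 63≥51, rent 1222≤1331).
D10: not dominated.
D11: not dominated.
Pareto-optimal: D5, D6, D8, D10, D11 → 5.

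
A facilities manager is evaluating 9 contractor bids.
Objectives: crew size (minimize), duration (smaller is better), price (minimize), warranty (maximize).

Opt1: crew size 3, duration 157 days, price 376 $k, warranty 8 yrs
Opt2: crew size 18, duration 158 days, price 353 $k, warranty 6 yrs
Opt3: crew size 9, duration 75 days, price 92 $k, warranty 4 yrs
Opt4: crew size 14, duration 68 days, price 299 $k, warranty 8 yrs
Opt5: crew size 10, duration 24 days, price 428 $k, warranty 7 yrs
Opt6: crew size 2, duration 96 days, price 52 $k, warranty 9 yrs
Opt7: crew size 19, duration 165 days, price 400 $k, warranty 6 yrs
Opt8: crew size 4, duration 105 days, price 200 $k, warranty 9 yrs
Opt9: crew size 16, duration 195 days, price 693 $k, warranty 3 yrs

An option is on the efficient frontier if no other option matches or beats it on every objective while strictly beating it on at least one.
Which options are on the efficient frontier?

Opt3, Opt4, Opt5, Opt6

Opt1: dominated by Opt6 (crew size 2≤3, duration 96≤157, price 52≤376, warranty 9≥8).
Opt2: dominated by Opt4 (crew size 14≤18, duration 68≤158, price 299≤353, warranty 8≥6).
Opt3: not dominated.
Opt4: not dominated.
Opt5: not dominated (best duration).
Opt6: not dominated (best crew size).
Opt7: dominated by Opt1 (crew size 3≤19, duration 157≤165, price 376≤400, warranty 8≥6).
Opt8: dominated by Opt6 (crew size 2≤4, duration 96≤105, price 52≤200, warranty 9≥9).
Opt9: dominated by Opt1 (crew size 3≤16, duration 157≤195, price 376≤693, warranty 8≥3).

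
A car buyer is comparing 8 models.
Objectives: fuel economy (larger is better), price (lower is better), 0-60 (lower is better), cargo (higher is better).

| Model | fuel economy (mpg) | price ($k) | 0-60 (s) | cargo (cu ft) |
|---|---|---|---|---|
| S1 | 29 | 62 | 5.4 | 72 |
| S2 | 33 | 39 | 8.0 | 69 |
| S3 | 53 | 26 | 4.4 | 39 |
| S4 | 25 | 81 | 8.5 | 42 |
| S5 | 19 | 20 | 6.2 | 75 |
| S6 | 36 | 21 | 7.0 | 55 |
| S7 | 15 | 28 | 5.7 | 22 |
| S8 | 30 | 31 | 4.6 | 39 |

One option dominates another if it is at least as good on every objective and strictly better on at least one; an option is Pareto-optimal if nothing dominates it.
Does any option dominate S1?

S2: worse on 0-60 (8.0 vs 5.4).
S3: worse on cargo (39 vs 72).
S4: worse on fuel economy (25 vs 29).
S5: worse on fuel economy (19 vs 29).
S6: worse on 0-60 (7.0 vs 5.4).
S7: worse on fuel economy (15 vs 29).
S8: worse on cargo (39 vs 72).
No option is at least as good as S1 on every objective and strictly better on one.

No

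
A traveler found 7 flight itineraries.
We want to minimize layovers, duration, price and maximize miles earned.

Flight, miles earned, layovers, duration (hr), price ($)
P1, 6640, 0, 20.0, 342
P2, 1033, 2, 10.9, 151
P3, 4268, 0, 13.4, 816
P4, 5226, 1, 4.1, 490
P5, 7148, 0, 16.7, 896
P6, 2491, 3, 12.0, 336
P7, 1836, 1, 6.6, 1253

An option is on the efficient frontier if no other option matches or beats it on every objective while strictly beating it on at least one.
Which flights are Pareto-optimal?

P1: not dominated.
P2: not dominated (best price).
P3: not dominated.
P4: not dominated (best duration).
P5: not dominated (best miles earned).
P6: not dominated.
P7: dominated by P4 (miles earned 5226≥1836, layovers 1≤1, duration 4.1≤6.6, price 490≤1253).

P1, P2, P3, P4, P5, P6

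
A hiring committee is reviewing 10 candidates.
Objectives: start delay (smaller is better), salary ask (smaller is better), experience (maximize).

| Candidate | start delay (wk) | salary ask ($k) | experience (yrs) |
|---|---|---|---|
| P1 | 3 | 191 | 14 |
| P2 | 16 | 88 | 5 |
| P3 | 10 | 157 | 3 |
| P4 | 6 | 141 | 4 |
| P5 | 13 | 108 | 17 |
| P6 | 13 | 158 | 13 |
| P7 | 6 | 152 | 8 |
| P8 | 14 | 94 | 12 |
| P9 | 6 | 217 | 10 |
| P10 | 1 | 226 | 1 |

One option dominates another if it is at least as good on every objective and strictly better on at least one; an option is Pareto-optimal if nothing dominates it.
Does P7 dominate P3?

Yes

P7 vs P3: start delay 6≤10, salary ask 152≤157, experience 8≥3 — P7 is at least as good on every objective with at least one strict improvement.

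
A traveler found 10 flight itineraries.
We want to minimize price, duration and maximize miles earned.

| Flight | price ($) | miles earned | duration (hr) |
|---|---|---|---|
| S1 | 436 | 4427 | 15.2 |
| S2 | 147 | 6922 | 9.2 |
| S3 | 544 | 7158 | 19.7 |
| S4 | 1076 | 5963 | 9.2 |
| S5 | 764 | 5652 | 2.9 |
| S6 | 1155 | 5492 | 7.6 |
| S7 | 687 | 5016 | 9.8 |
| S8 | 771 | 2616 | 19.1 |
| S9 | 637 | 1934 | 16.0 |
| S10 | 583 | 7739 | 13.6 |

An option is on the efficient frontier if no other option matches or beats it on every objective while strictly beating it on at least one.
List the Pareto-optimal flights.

S2, S3, S5, S10

S1: dominated by S2 (price 147≤436, miles earned 6922≥4427, duration 9.2≤15.2).
S2: not dominated (best price).
S3: not dominated.
S4: dominated by S2 (price 147≤1076, miles earned 6922≥5963, duration 9.2≤9.2).
S5: not dominated (best duration).
S6: dominated by S5 (price 764≤1155, miles earned 5652≥5492, duration 2.9≤7.6).
S7: dominated by S2 (price 147≤687, miles earned 6922≥5016, duration 9.2≤9.8).
S8: dominated by S1 (price 436≤771, miles earned 4427≥2616, duration 15.2≤19.1).
S9: dominated by S1 (price 436≤637, miles earned 4427≥1934, duration 15.2≤16.0).
S10: not dominated (best miles earned).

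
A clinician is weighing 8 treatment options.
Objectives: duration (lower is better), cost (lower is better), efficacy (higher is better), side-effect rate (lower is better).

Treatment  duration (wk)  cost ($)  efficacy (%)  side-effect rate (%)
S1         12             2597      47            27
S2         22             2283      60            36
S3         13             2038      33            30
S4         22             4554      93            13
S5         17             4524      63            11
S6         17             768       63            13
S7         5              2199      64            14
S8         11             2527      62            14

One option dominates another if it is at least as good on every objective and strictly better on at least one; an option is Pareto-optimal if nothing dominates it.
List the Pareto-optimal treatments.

S3, S4, S5, S6, S7

S1: dominated by S7 (duration 5≤12, cost 2199≤2597, efficacy 64≥47, side-effect rate 14≤27).
S2: dominated by S6 (duration 17≤22, cost 768≤2283, efficacy 63≥60, side-effect rate 13≤36).
S3: not dominated.
S4: not dominated (best efficacy).
S5: not dominated (best side-effect rate).
S6: not dominated (best cost).
S7: not dominated (best duration).
S8: dominated by S7 (duration 5≤11, cost 2199≤2527, efficacy 64≥62, side-effect rate 14≤14).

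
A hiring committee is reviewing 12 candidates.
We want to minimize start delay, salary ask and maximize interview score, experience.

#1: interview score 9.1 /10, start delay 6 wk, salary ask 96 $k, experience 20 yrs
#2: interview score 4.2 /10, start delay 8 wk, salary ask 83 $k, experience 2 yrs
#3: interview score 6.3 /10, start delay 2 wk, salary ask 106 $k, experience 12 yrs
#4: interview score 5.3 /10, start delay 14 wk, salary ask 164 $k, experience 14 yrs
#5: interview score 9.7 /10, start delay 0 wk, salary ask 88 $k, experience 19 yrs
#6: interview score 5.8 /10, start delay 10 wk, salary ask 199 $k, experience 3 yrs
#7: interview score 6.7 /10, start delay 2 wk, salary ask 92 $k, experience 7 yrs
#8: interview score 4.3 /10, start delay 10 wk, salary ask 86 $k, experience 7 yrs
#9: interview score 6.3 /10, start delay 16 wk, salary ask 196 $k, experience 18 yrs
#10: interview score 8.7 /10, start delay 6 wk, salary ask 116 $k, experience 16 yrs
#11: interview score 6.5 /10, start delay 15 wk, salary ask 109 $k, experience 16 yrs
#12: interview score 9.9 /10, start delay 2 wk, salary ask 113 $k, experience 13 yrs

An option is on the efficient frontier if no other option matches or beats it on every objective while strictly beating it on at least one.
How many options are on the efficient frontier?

5

#1: not dominated (best experience).
#2: not dominated (best salary ask).
#3: dominated by #5 (interview score 9.7≥6.3, start delay 0≤2, salary ask 88≤106, experience 19≥12).
#4: dominated by #1 (interview score 9.1≥5.3, start delay 6≤14, salary ask 96≤164, experience 20≥14).
#5: not dominated (best start delay).
#6: dominated by #1 (interview score 9.1≥5.8, start delay 6≤10, salary ask 96≤199, experience 20≥3).
#7: dominated by #5 (interview score 9.7≥6.7, start delay 0≤2, salary ask 88≤92, experience 19≥7).
#8: not dominated.
#9: dominated by #1 (interview score 9.1≥6.3, start delay 6≤16, salary ask 96≤196, experience 20≥18).
#10: dominated by #1 (interview score 9.1≥8.7, start delay 6≤6, salary ask 96≤116, experience 20≥16).
#11: dominated by #1 (interview score 9.1≥6.5, start delay 6≤15, salary ask 96≤109, experience 20≥16).
#12: not dominated (best interview score).
Pareto-optimal: #1, #2, #5, #8, #12 → 5.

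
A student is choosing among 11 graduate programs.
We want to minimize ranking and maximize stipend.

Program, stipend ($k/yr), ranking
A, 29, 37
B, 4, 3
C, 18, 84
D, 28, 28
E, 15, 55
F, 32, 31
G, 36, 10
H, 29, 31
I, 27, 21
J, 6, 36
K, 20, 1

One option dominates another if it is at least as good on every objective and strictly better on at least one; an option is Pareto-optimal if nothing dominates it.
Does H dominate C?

Yes

H vs C: stipend 29≥18, ranking 31≤84 — H is at least as good on every objective with at least one strict improvement.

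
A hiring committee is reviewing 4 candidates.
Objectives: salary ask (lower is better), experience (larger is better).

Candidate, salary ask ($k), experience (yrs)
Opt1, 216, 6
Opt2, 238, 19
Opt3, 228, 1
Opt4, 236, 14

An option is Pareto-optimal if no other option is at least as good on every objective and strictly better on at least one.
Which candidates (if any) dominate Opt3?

Opt1: salary ask 216≤228, experience 6≥1 — dominates Opt3.
Others (Opt2, Opt4) are each worse than Opt3 on at least one objective.

Opt1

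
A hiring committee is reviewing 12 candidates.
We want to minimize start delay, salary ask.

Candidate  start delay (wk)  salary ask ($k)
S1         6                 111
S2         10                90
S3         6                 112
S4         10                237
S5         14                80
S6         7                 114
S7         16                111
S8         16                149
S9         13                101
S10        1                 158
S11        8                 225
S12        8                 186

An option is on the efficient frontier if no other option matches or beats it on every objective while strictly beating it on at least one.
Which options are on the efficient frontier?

S1, S2, S5, S10

S1: not dominated.
S2: not dominated.
S3: dominated by S1 (start delay 6≤6, salary ask 111≤112).
S4: dominated by S1 (start delay 6≤10, salary ask 111≤237).
S5: not dominated (best salary ask).
S6: dominated by S1 (start delay 6≤7, salary ask 111≤114).
S7: dominated by S1 (start delay 6≤16, salary ask 111≤111).
S8: dominated by S1 (start delay 6≤16, salary ask 111≤149).
S9: dominated by S2 (start delay 10≤13, salary ask 90≤101).
S10: not dominated (best start delay).
S11: dominated by S1 (start delay 6≤8, salary ask 111≤225).
S12: dominated by S1 (start delay 6≤8, salary ask 111≤186).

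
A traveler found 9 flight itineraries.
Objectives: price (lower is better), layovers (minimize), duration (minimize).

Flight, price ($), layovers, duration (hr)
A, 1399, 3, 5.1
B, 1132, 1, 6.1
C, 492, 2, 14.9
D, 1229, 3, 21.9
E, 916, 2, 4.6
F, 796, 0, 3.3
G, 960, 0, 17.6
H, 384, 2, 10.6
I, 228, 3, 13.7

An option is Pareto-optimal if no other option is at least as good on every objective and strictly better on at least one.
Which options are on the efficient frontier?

A: dominated by E (price 916≤1399, layovers 2≤3, duration 4.6≤5.1).
B: dominated by F (price 796≤1132, layovers 0≤1, duration 3.3≤6.1).
C: dominated by H (price 384≤492, layovers 2≤2, duration 10.6≤14.9).
D: dominated by B (price 1132≤1229, layovers 1≤3, duration 6.1≤21.9).
E: dominated by F (price 796≤916, layovers 0≤2, duration 3.3≤4.6).
F: not dominated (best duration).
G: dominated by F (price 796≤960, layovers 0≤0, duration 3.3≤17.6).
H: not dominated.
I: not dominated (best price).

F, H, I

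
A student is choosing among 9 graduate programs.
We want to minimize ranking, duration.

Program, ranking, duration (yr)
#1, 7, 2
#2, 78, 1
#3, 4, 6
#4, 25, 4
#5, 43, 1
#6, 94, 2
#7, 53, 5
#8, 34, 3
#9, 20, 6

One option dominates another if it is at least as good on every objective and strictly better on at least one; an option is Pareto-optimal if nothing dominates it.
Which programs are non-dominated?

#1, #3, #5

#1: not dominated.
#2: dominated by #5 (ranking 43≤78, duration 1≤1).
#3: not dominated (best ranking).
#4: dominated by #1 (ranking 7≤25, duration 2≤4).
#5: not dominated.
#6: dominated by #1 (ranking 7≤94, duration 2≤2).
#7: dominated by #1 (ranking 7≤53, duration 2≤5).
#8: dominated by #1 (ranking 7≤34, duration 2≤3).
#9: dominated by #1 (ranking 7≤20, duration 2≤6).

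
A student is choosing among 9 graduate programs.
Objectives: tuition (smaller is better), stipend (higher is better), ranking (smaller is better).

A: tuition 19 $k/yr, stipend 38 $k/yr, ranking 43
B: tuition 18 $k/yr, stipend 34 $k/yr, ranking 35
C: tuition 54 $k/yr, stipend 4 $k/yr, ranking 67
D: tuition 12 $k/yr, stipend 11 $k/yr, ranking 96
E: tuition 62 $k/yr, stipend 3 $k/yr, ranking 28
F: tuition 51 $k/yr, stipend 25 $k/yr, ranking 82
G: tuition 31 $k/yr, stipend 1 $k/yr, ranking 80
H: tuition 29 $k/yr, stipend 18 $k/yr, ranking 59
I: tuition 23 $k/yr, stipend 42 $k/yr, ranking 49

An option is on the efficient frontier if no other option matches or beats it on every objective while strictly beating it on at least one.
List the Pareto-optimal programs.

A: not dominated.
B: not dominated.
C: dominated by A (tuition 19≤54, stipend 38≥4, ranking 43≤67).
D: not dominated (best tuition).
E: not dominated (best ranking).
F: dominated by A (tuition 19≤51, stipend 38≥25, ranking 43≤82).
G: dominated by A (tuition 19≤31, stipend 38≥1, ranking 43≤80).
H: dominated by A (tuition 19≤29, stipend 38≥18, ranking 43≤59).
I: not dominated (best stipend).

A, B, D, E, I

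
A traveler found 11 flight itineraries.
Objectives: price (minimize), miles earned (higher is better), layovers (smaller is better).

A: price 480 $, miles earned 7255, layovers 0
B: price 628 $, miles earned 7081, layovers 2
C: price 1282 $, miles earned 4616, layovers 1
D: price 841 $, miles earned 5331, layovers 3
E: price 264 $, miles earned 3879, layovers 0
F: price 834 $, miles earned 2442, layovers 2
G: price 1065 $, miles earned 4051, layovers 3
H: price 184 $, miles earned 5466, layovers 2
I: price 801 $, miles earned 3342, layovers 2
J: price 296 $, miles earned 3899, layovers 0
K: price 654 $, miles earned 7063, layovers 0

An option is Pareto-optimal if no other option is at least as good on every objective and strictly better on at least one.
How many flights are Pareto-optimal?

4

A: not dominated (best miles earned).
B: dominated by A (price 480≤628, miles earned 7255≥7081, layovers 0≤2).
C: dominated by A (price 480≤1282, miles earned 7255≥4616, layovers 0≤1).
D: dominated by A (price 480≤841, miles earned 7255≥5331, layovers 0≤3).
E: not dominated.
F: dominated by A (price 480≤834, miles earned 7255≥2442, layovers 0≤2).
G: dominated by A (price 480≤1065, miles earned 7255≥4051, layovers 0≤3).
H: not dominated (best price).
I: dominated by A (price 480≤801, miles earned 7255≥3342, layovers 0≤2).
J: not dominated.
K: dominated by A (price 480≤654, miles earned 7255≥7063, layovers 0≤0).
Pareto-optimal: A, E, H, J → 4.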